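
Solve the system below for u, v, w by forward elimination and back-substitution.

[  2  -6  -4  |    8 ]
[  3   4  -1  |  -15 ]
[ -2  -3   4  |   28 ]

Forward elimination on [A|b]:
R2 <- R2 - (3/2)*R1:  [   0   13    5  -27 ]
R3 <- R3 - (-1)*R1:  [  0  -9   0  36 ]
R3 <- R3 - (-9/13)*R2:  [      0       0   45/13  225/13 ]
Row echelon form:
[ 2  -6     -4  |       8 ]
[ 0  13      5  |     -27 ]
[ 0   0  45/13  |  225/13 ]
Back-substitution:
w = (225/13) / (45/13) = 5
v = (-27 - (5)*(5)) / 13 = -4
u = (8 - (-6)*(-4) - (-4)*(5)) / 2 = 2

(2, -4, 5)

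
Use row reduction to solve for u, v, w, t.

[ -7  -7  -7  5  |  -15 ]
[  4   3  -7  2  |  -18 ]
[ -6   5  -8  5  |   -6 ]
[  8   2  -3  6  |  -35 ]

Forward elimination on [A|b]:
R2 <- R2 - (-4/7)*R1:  [      0      -1     -11    34/7  -186/7 ]
R3 <- R3 - (6/7)*R1:  [    0    11    -2   5/7  48/7 ]
R4 <- R4 - (-8/7)*R1:  [      0      -6     -11    82/7  -365/7 ]
R3 <- R3 - (-11)*R2:  [       0        0     -123    379/7  -1998/7 ]
R4 <- R4 - (6)*R2:  [      0       0      55  -122/7   751/7 ]
R4 <- R4 - (-55/123)*R3:  [         0          0          0   5839/861  -5839/287 ]
Row echelon form:
[ -7  -7    -7         5  |        -15 ]
[  0  -1   -11      34/7  |     -186/7 ]
[  0   0  -123     379/7  |    -1998/7 ]
[  0   0     0  5839/861  |  -5839/287 ]
Back-substitution:
t = (-5839/287) / (5839/861) = -3
w = (-1998/7 - (379/7)*(-3)) / -123 = 1
v = (-186/7 - (-11)*(1) - (34/7)*(-3)) / -1 = 1
u = (-15 - (-7)*(1) - (-7)*(1) - (5)*(-3)) / -7 = -2

(-2, 1, 1, -3)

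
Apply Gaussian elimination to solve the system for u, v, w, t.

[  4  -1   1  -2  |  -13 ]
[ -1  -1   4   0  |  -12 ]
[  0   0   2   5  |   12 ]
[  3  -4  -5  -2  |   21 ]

Forward elimination on [A|b]:
R2 <- R2 - (-1/4)*R1:  [     0   -5/4   17/4   -1/2  -61/4 ]
R4 <- R4 - (3/4)*R1:  [     0  -13/4  -23/4   -1/2  123/4 ]
R4 <- R4 - (13/5)*R2:  [     0      0  -84/5    4/5  352/5 ]
R4 <- R4 - (-42/5)*R3:  [     0      0      0  214/5  856/5 ]
Row echelon form:
[ 4    -1     1     -2  |    -13 ]
[ 0  -5/4  17/4   -1/2  |  -61/4 ]
[ 0     0     2      5  |     12 ]
[ 0     0     0  214/5  |  856/5 ]
Back-substitution:
t = (856/5) / (214/5) = 4
w = (12 - (5)*(4)) / 2 = -4
v = (-61/4 - (17/4)*(-4) - (-1/2)*(4)) / (-5/4) = -3
u = (-13 - (-1)*(-3) - (1)*(-4) - (-2)*(4)) / 4 = -1

(-1, -3, -4, 4)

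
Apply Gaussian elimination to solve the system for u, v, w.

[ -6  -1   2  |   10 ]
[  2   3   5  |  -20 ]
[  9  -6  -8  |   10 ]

Forward elimination on [A|b]:
R2 <- R2 - (-1/3)*R1:  [     0    8/3   17/3  -50/3 ]
R3 <- R3 - (-3/2)*R1:  [     0  -15/2     -5     25 ]
R3 <- R3 - (-45/16)*R2:  [      0       0  175/16  -175/8 ]
Row echelon form:
[ -6   -1       2  |      10 ]
[  0  8/3    17/3  |   -50/3 ]
[  0    0  175/16  |  -175/8 ]
Back-substitution:
w = (-175/8) / (175/16) = -2
v = (-50/3 - (17/3)*(-2)) / (8/3) = -2
u = (10 - (-1)*(-2) - (2)*(-2)) / -6 = -2

(-2, -2, -2)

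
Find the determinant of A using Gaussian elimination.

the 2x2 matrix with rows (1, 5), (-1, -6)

Forward elimination:
R2 <- R2 - (-1)*R1:  [  0  -1 ]
Upper-triangular form:
[ 1   5 ]
[ 0  -1 ]
det(A) = (-1)^0 * (1) * (-1) = -1  (0 row swaps -> sign +1)

det(A) = -1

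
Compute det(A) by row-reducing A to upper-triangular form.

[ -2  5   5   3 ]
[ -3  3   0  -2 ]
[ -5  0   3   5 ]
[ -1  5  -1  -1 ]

Forward elimination:
R2 <- R2 - (3/2)*R1:  [     0   -9/2  -15/2  -13/2 ]
R3 <- R3 - (5/2)*R1:  [     0  -25/2  -19/2   -5/2 ]
R4 <- R4 - (1/2)*R1:  [    0   5/2  -7/2  -5/2 ]
R3 <- R3 - (25/9)*R2:  [     0      0   34/3  140/9 ]
R4 <- R4 - (-5/9)*R2:  [     0      0  -23/3  -55/9 ]
R4 <- R4 - (-23/34)*R3:  [     0      0      0  75/17 ]
Upper-triangular form:
[ -2     5      5      3 ]
[  0  -9/2  -15/2  -13/2 ]
[  0     0   34/3  140/9 ]
[  0     0      0  75/17 ]
det(A) = (-1)^0 * (-2) * (-9/2) * (34/3) * (75/17) = 450  (0 row swaps -> sign +1)

det(A) = 450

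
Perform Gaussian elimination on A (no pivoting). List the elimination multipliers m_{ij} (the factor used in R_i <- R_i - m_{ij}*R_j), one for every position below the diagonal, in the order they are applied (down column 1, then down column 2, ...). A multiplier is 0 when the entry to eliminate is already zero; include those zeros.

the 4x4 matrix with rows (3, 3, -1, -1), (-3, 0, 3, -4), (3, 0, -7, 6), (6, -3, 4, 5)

Forward elimination:
R2 <- R2 - (-1)*R1:  [  0   3   2  -5 ]
R3 <- R3 - (1)*R1:  [  0  -3  -6   7 ]
R4 <- R4 - (2)*R1:  [  0  -9   6   7 ]
R3 <- R3 - (-1)*R2:  [  0   0  -4   2 ]
R4 <- R4 - (-3)*R2:  [  0   0  12  -8 ]
R4 <- R4 - (-3)*R3:  [  0   0   0  -2 ]
Multipliers (in order of application): m_{21} = -1, m_{31} = 1, m_{41} = 2, m_{32} = -1, m_{42} = -3, m_{43} = -3

multipliers: -1, 1, 2, -1, -3, -3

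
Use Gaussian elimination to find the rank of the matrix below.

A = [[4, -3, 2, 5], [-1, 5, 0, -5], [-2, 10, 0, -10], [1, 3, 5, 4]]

rank(A) = 3

Row reduction:
R2 <- R2 - (-1/4)*R1:  [     0   17/4    1/2  -15/4 ]
R3 <- R3 - (-1/2)*R1:  [     0   17/2      1  -15/2 ]
R4 <- R4 - (1/4)*R1:  [    0  15/4   9/2  11/4 ]
R3 <- R3 - (2)*R2:  [ 0  0  0  0 ]
R4 <- R4 - (15/17)*R2:  [      0       0   69/17  103/17 ]
R3 <-> R4   (pivot in column 3 was zero)
[ 4    -3      2       5 ]
[ 0  17/4    1/2   -15/4 ]
[ 0     0  69/17  103/17 ]
[ 0     0      0       0 ]
Row echelon form:
[ 4    -3      2       5 ]
[ 0  17/4    1/2   -15/4 ]
[ 0     0  69/17  103/17 ]
[ 0     0      0       0 ]
Nonzero rows / pivot columns: 3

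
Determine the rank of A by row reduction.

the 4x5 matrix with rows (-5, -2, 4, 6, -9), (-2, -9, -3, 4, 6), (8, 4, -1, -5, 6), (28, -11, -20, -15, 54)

Row reduction:
R2 <- R2 - (2/5)*R1:  [     0  -41/5  -23/5    8/5   48/5 ]
R3 <- R3 - (-8/5)*R1:  [     0    4/5   27/5   23/5  -42/5 ]
R4 <- R4 - (-28/5)*R1:  [      0  -111/5    12/5    93/5    18/5 ]
R3 <- R3 - (-4/41)*R2:  [       0        0   203/41   195/41  -306/41 ]
R4 <- R4 - (111/41)*R2:  [       0        0   609/41   585/41  -918/41 ]
R4 <- R4 - (3)*R3:  [ 0  0  0  0  0 ]
Row echelon form:
[ -5     -2       4       6       -9 ]
[  0  -41/5   -23/5     8/5     48/5 ]
[  0      0  203/41  195/41  -306/41 ]
[  0      0       0       0        0 ]
Nonzero rows / pivot columns: 3

rank(A) = 3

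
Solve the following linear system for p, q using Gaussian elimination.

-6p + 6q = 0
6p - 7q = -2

(2, 2)

Forward elimination on [A|b]:
R2 <- R2 - (-1)*R1:  [  0  -1  -2 ]
Row echelon form:
[ -6   6  |   0 ]
[  0  -1  |  -2 ]
Back-substitution:
q = (-2) / -1 = 2
p = (0 - (6)*(2)) / -6 = 2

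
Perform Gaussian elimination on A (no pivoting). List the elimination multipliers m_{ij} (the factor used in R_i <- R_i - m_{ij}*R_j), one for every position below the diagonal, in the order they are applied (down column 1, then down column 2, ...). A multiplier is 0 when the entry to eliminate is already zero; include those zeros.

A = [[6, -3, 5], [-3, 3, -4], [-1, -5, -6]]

Forward elimination:
R2 <- R2 - (-1/2)*R1:  [    0   3/2  -3/2 ]
R3 <- R3 - (-1/6)*R1:  [     0  -11/2  -31/6 ]
R3 <- R3 - (-11/3)*R2:  [     0      0  -32/3 ]
Multipliers (in order of application): m_{21} = -1/2, m_{31} = -1/6, m_{32} = -11/3

multipliers: -1/2, -1/6, -11/3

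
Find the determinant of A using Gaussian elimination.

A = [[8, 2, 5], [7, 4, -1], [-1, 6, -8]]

det(A) = 136

Forward elimination:
R2 <- R2 - (7/8)*R1:  [     0    9/4  -43/8 ]
R3 <- R3 - (-1/8)*R1:  [     0   25/4  -59/8 ]
R3 <- R3 - (25/9)*R2:  [    0     0  68/9 ]
Upper-triangular form:
[ 8    2      5 ]
[ 0  9/4  -43/8 ]
[ 0    0   68/9 ]
det(A) = (-1)^0 * (8) * (9/4) * (68/9) = 136  (0 row swaps -> sign +1)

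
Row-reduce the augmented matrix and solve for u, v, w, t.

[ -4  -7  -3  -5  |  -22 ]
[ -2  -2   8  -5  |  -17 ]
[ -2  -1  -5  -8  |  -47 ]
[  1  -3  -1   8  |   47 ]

Forward elimination on [A|b]:
R2 <- R2 - (1/2)*R1:  [    0   3/2  19/2  -5/2    -6 ]
R3 <- R3 - (1/2)*R1:  [     0    5/2   -7/2  -11/2    -36 ]
R4 <- R4 - (-1/4)*R1:  [     0  -19/4   -7/4   27/4   83/2 ]
R3 <- R3 - (5/3)*R2:  [     0      0  -58/3   -4/3    -26 ]
R4 <- R4 - (-19/6)*R2:  [    0     0  85/3  -7/6  45/2 ]
R4 <- R4 - (-85/58)*R3:  [       0        0        0  -181/58  -905/58 ]
Row echelon form:
[ -4   -7     -3       -5  |      -22 ]
[  0  3/2   19/2     -5/2  |       -6 ]
[  0    0  -58/3     -4/3  |      -26 ]
[  0    0      0  -181/58  |  -905/58 ]
Back-substitution:
t = (-905/58) / (-181/58) = 5
w = (-26 - (-4/3)*(5)) / (-58/3) = 1
v = (-6 - (19/2)*(1) - (-5/2)*(5)) / (3/2) = -2
u = (-22 - (-7)*(-2) - (-3)*(1) - (-5)*(5)) / -4 = 2

(2, -2, 1, 5)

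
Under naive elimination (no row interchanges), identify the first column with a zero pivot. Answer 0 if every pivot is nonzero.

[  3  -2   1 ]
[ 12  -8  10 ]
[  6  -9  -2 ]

Naive forward elimination:
R2 <- R2 - (4)*R1:  [ 0  0  6 ]
R3 <- R3 - (2)*R1:  [  0  -5  -4 ]
Matrix at this point:
[ 3  -2   1 ]
[ 0   0   6 ]
[ 0  -5  -4 ]
Pivot entry (2,2) is zero but row 3 has -5 in column 2 -> naive elimination stops; a row interchange (e.g. R2 <-> R3) would be required here.

first zero-pivot column = 2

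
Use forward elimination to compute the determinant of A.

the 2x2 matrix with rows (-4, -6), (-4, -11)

det(A) = 20

Forward elimination:
R2 <- R2 - (1)*R1:  [  0  -5 ]
Upper-triangular form:
[ -4  -6 ]
[  0  -5 ]
det(A) = (-1)^0 * (-4) * (-5) = 20  (0 row swaps -> sign +1)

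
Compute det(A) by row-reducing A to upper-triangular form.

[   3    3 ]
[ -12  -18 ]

det(A) = -18

Forward elimination:
R2 <- R2 - (-4)*R1:  [  0  -6 ]
Upper-triangular form:
[ 3   3 ]
[ 0  -6 ]
det(A) = (-1)^0 * (3) * (-6) = -18  (0 row swaps -> sign +1)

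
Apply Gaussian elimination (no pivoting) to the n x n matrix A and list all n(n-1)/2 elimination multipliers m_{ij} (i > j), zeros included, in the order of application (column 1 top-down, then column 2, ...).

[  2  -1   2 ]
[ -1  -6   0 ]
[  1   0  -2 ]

Forward elimination:
R2 <- R2 - (-1/2)*R1:  [     0  -13/2      1 ]
R3 <- R3 - (1/2)*R1:  [   0  1/2   -3 ]
R3 <- R3 - (-1/13)*R2:  [      0       0  -38/13 ]
Multipliers (in order of application): m_{21} = -1/2, m_{31} = 1/2, m_{32} = -1/13

multipliers: -1/2, 1/2, -1/13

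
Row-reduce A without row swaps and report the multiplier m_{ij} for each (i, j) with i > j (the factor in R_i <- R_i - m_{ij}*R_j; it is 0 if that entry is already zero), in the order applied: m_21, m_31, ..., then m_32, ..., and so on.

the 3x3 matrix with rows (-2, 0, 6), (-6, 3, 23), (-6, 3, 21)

multipliers: 3, 3, 1

Forward elimination:
R2 <- R2 - (3)*R1:  [ 0  3  5 ]
R3 <- R3 - (3)*R1:  [ 0  3  3 ]
R3 <- R3 - (1)*R2:  [  0   0  -2 ]
Multipliers (in order of application): m_{21} = 3, m_{31} = 3, m_{32} = 1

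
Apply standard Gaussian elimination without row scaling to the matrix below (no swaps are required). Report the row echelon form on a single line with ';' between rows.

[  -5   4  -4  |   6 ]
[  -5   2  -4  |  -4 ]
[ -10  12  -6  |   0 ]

Forward elimination:
R2 <- R2 - (1)*R1:  [   0   -2    0  -10 ]
R3 <- R3 - (2)*R1:  [   0    4    2  -12 ]
R3 <- R3 - (-2)*R2:  [   0    0    2  -32 ]
Row echelon form:
[ -5   4  -4  |    6 ]
[  0  -2   0  |  -10 ]
[  0   0   2  |  -32 ]

REF = [-5 4 -4 6; 0 -2 0 -10; 0 0 2 -32]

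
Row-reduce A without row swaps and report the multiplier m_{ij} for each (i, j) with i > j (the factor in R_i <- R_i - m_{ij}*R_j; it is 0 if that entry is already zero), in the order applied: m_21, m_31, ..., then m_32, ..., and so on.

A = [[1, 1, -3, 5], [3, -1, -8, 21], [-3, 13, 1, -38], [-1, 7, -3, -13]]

multipliers: 3, -3, -1, -4, -2, 1

Forward elimination:
R2 <- R2 - (3)*R1:  [  0  -4   1   6 ]
R3 <- R3 - (-3)*R1:  [   0   16   -8  -23 ]
R4 <- R4 - (-1)*R1:  [  0   8  -6  -8 ]
R3 <- R3 - (-4)*R2:  [  0   0  -4   1 ]
R4 <- R4 - (-2)*R2:  [  0   0  -4   4 ]
R4 <- R4 - (1)*R3:  [ 0  0  0  3 ]
Multipliers (in order of application): m_{21} = 3, m_{31} = -3, m_{41} = -1, m_{32} = -4, m_{42} = -2, m_{43} = 1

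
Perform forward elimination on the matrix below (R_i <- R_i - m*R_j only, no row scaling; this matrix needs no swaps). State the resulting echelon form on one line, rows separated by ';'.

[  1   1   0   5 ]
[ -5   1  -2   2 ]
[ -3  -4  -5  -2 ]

Forward elimination:
R2 <- R2 - (-5)*R1:  [  0   6  -2  27 ]
R3 <- R3 - (-3)*R1:  [  0  -1  -5  13 ]
R3 <- R3 - (-1/6)*R2:  [     0      0  -16/3   35/2 ]
Row echelon form:
[ 1  1      0     5 ]
[ 0  6     -2    27 ]
[ 0  0  -16/3  35/2 ]

REF = [1 1 0 5; 0 6 -2 27; 0 0 -16/3 35/2]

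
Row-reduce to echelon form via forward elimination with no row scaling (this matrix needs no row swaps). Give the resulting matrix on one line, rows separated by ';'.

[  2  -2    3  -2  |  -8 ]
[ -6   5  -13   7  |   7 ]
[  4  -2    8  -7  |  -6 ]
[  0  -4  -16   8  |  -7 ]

Forward elimination:
R2 <- R2 - (-3)*R1:  [   0   -1   -4    1  -17 ]
R3 <- R3 - (2)*R1:  [  0   2   2  -3  10 ]
R3 <- R3 - (-2)*R2:  [   0    0   -6   -1  -24 ]
R4 <- R4 - (4)*R2:  [  0   0   0   4  61 ]
Row echelon form:
[ 2  -2   3  -2  |   -8 ]
[ 0  -1  -4   1  |  -17 ]
[ 0   0  -6  -1  |  -24 ]
[ 0   0   0   4  |   61 ]

REF = [2 -2 3 -2 -8; 0 -1 -4 1 -17; 0 0 -6 -1 -24; 0 0 0 4 61]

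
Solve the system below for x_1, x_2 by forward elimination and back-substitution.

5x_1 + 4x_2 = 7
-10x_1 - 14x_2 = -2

(3, -2)

Forward elimination on [A|b]:
R2 <- R2 - (-2)*R1:  [  0  -6  12 ]
Row echelon form:
[ 5   4  |   7 ]
[ 0  -6  |  12 ]
Back-substitution:
x_2 = (12) / -6 = -2
x_1 = (7 - (4)*(-2)) / 5 = 3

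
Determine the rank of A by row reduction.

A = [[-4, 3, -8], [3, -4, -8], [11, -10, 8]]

Row reduction:
R2 <- R2 - (-3/4)*R1:  [    0  -7/4   -14 ]
R3 <- R3 - (-11/4)*R1:  [    0  -7/4   -14 ]
R3 <- R3 - (1)*R2:  [ 0  0  0 ]
Row echelon form:
[ -4     3   -8 ]
[  0  -7/4  -14 ]
[  0     0    0 ]
Nonzero rows / pivot columns: 2

rank(A) = 2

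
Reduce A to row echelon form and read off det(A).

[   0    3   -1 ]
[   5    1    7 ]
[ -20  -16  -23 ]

Forward elimination:
R1 <-> R2   (pivot in column 1 was zero)
[   5    1    7 ]
[   0    3   -1 ]
[ -20  -16  -23 ]
R3 <- R3 - (-4)*R1:  [   0  -12    5 ]
R3 <- R3 - (-4)*R2:  [ 0  0  1 ]
Upper-triangular form:
[ 5  1   7 ]
[ 0  3  -1 ]
[ 0  0   1 ]
det(A) = (-1)^1 * (5) * (3) * (1) = -15  (1 row swap -> sign -1)

det(A) = -15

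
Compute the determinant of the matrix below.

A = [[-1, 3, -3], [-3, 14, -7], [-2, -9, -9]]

Forward elimination:
R2 <- R2 - (3)*R1:  [ 0  5  2 ]
R3 <- R3 - (2)*R1:  [   0  -15   -3 ]
R3 <- R3 - (-3)*R2:  [ 0  0  3 ]
Upper-triangular form:
[ -1  3  -3 ]
[  0  5   2 ]
[  0  0   3 ]
det(A) = (-1)^0 * (-1) * (5) * (3) = -15  (0 row swaps -> sign +1)

det(A) = -15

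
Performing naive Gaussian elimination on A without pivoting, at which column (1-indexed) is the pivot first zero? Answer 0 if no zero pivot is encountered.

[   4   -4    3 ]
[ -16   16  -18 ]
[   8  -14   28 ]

first zero-pivot column = 2

Naive forward elimination:
R2 <- R2 - (-4)*R1:  [  0   0  -6 ]
R3 <- R3 - (2)*R1:  [  0  -6  22 ]
Matrix at this point:
[ 4  -4   3 ]
[ 0   0  -6 ]
[ 0  -6  22 ]
Pivot entry (2,2) is zero but row 3 has -6 in column 2 -> naive elimination stops; a row interchange (e.g. R2 <-> R3) would be required here.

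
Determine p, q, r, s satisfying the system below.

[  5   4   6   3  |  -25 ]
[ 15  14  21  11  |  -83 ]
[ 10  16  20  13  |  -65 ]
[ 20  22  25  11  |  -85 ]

(-2, 3, -4, -1)

Forward elimination on [A|b]:
R2 <- R2 - (3)*R1:  [  0   2   3   2  -8 ]
R3 <- R3 - (2)*R1:  [   0    8    8    7  -15 ]
R4 <- R4 - (4)*R1:  [  0   6   1  -1  15 ]
R3 <- R3 - (4)*R2:  [  0   0  -4  -1  17 ]
R4 <- R4 - (3)*R2:  [  0   0  -8  -7  39 ]
R4 <- R4 - (2)*R3:  [  0   0   0  -5   5 ]
Row echelon form:
[ 5  4   6   3  |  -25 ]
[ 0  2   3   2  |   -8 ]
[ 0  0  -4  -1  |   17 ]
[ 0  0   0  -5  |    5 ]
Back-substitution:
s = (5) / -5 = -1
r = (17 - (-1)*(-1)) / -4 = -4
q = (-8 - (3)*(-4) - (2)*(-1)) / 2 = 3
p = (-25 - (4)*(3) - (6)*(-4) - (3)*(-1)) / 5 = -2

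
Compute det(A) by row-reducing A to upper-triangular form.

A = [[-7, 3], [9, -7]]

det(A) = 22

Forward elimination:
R2 <- R2 - (-9/7)*R1:  [     0  -22/7 ]
Upper-triangular form:
[ -7      3 ]
[  0  -22/7 ]
det(A) = (-1)^0 * (-7) * (-22/7) = 22  (0 row swaps -> sign +1)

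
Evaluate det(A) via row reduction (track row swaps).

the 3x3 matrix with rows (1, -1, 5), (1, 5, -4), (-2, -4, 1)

Forward elimination:
R2 <- R2 - (1)*R1:  [  0   6  -9 ]
R3 <- R3 - (-2)*R1:  [  0  -6  11 ]
R3 <- R3 - (-1)*R2:  [ 0  0  2 ]
Upper-triangular form:
[ 1  -1   5 ]
[ 0   6  -9 ]
[ 0   0   2 ]
det(A) = (-1)^0 * (1) * (6) * (2) = 12  (0 row swaps -> sign +1)

det(A) = 12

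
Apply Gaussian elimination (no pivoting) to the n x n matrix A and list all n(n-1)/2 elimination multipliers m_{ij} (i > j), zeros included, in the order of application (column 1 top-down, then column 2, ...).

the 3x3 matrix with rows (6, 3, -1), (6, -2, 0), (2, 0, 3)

Forward elimination:
R2 <- R2 - (1)*R1:  [  0  -5   1 ]
R3 <- R3 - (1/3)*R1:  [    0    -1  10/3 ]
R3 <- R3 - (1/5)*R2:  [     0      0  47/15 ]
Multipliers (in order of application): m_{21} = 1, m_{31} = 1/3, m_{32} = 1/5

multipliers: 1, 1/3, 1/5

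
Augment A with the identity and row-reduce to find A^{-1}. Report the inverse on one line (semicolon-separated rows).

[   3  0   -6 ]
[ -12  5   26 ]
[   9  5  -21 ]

inverse = [47/15 2/5 -2/5; 6/25 3/25 2/25; 7/5 1/5 -1/5]

Gauss-Jordan on [A | I]:
R1 <- (1/3)*R1:  [   1    0   -2  |  1/3    0    0 ]
R2 <- R2 - (-12)*R1:  [ 0  5  2  |  4  1  0 ]
R3 <- R3 - (9)*R1:  [  0   5  -3  |  -3   0   1 ]
R2 <- (1/5)*R2:  [   0    1  2/5  |  4/5  1/5    0 ]
R3 <- R3 - (5)*R2:  [  0   0  -5  |  -7  -1   1 ]
R3 <- (1/-5)*R3:  [    0     0     1  |   7/5   1/5  -1/5 ]
R1 <- R1 - (-2)*R3:  [     1      0      0  |  47/15    2/5   -2/5 ]
R2 <- R2 - (2/5)*R3:  [    0     1     0  |  6/25  3/25  2/25 ]
Right block of [I | A^{-1}] is the inverse:
[ 47/15   2/5  -2/5 ]
[  6/25  3/25  2/25 ]
[   7/5   1/5  -1/5 ]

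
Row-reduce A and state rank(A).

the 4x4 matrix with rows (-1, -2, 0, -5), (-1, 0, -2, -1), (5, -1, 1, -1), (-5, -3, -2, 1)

rank(A) = 4

Row reduction:
R2 <- R2 - (1)*R1:  [  0   2  -2   4 ]
R3 <- R3 - (-5)*R1:  [   0  -11    1  -26 ]
R4 <- R4 - (5)*R1:  [  0   7  -2  26 ]
R3 <- R3 - (-11/2)*R2:  [   0    0  -10   -4 ]
R4 <- R4 - (7/2)*R2:  [  0   0   5  12 ]
R4 <- R4 - (-1/2)*R3:  [  0   0   0  10 ]
Row echelon form:
[ -1  -2    0  -5 ]
[  0   2   -2   4 ]
[  0   0  -10  -4 ]
[  0   0    0  10 ]
Nonzero rows / pivot columns: 4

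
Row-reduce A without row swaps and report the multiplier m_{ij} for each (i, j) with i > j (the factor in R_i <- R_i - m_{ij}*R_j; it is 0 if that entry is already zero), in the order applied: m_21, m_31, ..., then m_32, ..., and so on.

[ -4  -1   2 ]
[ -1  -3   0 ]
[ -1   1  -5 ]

Forward elimination:
R2 <- R2 - (1/4)*R1:  [     0  -11/4   -1/2 ]
R3 <- R3 - (1/4)*R1:  [     0    5/4  -11/2 ]
R3 <- R3 - (-5/11)*R2:  [      0       0  -63/11 ]
Multipliers (in order of application): m_{21} = 1/4, m_{31} = 1/4, m_{32} = -5/11

multipliers: 1/4, 1/4, -5/11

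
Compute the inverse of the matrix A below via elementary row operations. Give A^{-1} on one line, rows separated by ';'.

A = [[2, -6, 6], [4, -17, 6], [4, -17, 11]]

Gauss-Jordan on [A | I]:
R1 <- (1/2)*R1:  [   1   -3    3  |  1/2    0    0 ]
R2 <- R2 - (4)*R1:  [  0  -5  -6  |  -2   1   0 ]
R3 <- R3 - (4)*R1:  [  0  -5  -1  |  -2   0   1 ]
R2 <- (1/-5)*R2:  [    0     1   6/5  |   2/5  -1/5     0 ]
R1 <- R1 - (-3)*R2:  [     1      0   33/5  |  17/10   -3/5      0 ]
R3 <- R3 - (-5)*R2:  [  0   0   5  |   0  -1   1 ]
R3 <- (1/5)*R3:  [    0     0     1  |     0  -1/5   1/5 ]
R1 <- R1 - (33/5)*R3:  [      1       0       0  |   17/10   18/25  -33/25 ]
R2 <- R2 - (6/5)*R3:  [     0      1      0  |    2/5   1/25  -6/25 ]
Right block of [I | A^{-1}] is the inverse:
[ 17/10  18/25  -33/25 ]
[   2/5   1/25   -6/25 ]
[     0   -1/5     1/5 ]

inverse = [17/10 18/25 -33/25; 2/5 1/25 -6/25; 0 -1/5 1/5]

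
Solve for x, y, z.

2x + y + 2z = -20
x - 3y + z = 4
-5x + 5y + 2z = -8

(-4, -4, -4)

Forward elimination on [A|b]:
R2 <- R2 - (1/2)*R1:  [    0  -7/2     0    14 ]
R3 <- R3 - (-5/2)*R1:  [    0  15/2     7   -58 ]
R3 <- R3 - (-15/7)*R2:  [   0    0    7  -28 ]
Row echelon form:
[ 2     1  2  |  -20 ]
[ 0  -7/2  0  |   14 ]
[ 0     0  7  |  -28 ]
Back-substitution:
z = (-28) / 7 = -4
y = (14) / (-7/2) = -4
x = (-20 - (1)*(-4) - (2)*(-4)) / 2 = -4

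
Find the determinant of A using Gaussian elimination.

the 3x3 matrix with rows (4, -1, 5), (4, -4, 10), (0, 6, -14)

Forward elimination:
R2 <- R2 - (1)*R1:  [  0  -3   5 ]
R3 <- R3 - (-2)*R2:  [  0   0  -4 ]
Upper-triangular form:
[ 4  -1   5 ]
[ 0  -3   5 ]
[ 0   0  -4 ]
det(A) = (-1)^0 * (4) * (-3) * (-4) = 48  (0 row swaps -> sign +1)

det(A) = 48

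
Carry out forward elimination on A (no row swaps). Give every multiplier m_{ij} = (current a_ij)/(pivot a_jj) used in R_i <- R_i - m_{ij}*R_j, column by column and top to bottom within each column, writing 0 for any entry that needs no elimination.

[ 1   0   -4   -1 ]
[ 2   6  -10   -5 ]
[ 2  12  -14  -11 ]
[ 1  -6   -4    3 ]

Forward elimination:
R2 <- R2 - (2)*R1:  [  0   6  -2  -3 ]
R3 <- R3 - (2)*R1:  [  0  12  -6  -9 ]
R4 <- R4 - (1)*R1:  [  0  -6   0   4 ]
R3 <- R3 - (2)*R2:  [  0   0  -2  -3 ]
R4 <- R4 - (-1)*R2:  [  0   0  -2   1 ]
R4 <- R4 - (1)*R3:  [ 0  0  0  4 ]
Multipliers (in order of application): m_{21} = 2, m_{31} = 2, m_{41} = 1, m_{32} = 2, m_{42} = -1, m_{43} = 1

multipliers: 2, 2, 1, 2, -1, 1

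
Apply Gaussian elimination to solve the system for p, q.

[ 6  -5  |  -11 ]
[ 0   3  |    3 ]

(-1, 1)

Forward elimination on [A|b]:
Row echelon form:
[ 6  -5  |  -11 ]
[ 0   3  |    3 ]
Back-substitution:
q = (3) / 3 = 1
p = (-11 - (-5)*(1)) / 6 = -1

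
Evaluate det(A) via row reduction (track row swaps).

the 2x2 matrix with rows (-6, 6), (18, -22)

det(A) = 24

Forward elimination:
R2 <- R2 - (-3)*R1:  [  0  -4 ]
Upper-triangular form:
[ -6   6 ]
[  0  -4 ]
det(A) = (-1)^0 * (-6) * (-4) = 24  (0 row swaps -> sign +1)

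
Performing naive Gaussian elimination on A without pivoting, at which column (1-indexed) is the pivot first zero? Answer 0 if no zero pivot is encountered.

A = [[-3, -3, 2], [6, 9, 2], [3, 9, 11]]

Naive forward elimination:
R2 <- R2 - (-2)*R1:  [ 0  3  6 ]
R3 <- R3 - (-1)*R1:  [  0   6  13 ]
R3 <- R3 - (2)*R2:  [ 0  0  1 ]
All pivots nonzero; naive elimination completes without hitting a zero pivot.

first zero-pivot column = 0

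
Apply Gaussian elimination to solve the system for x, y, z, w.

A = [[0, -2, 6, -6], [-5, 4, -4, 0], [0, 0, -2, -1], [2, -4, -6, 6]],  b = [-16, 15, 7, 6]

Forward elimination on [A|b]:
R1 <-> R2   (pivot in column 1 was zero)
[ -5   4  -4   0   15 ]
[  0  -2   6  -6  -16 ]
[  0   0  -2  -1    7 ]
[  2  -4  -6   6    6 ]
R4 <- R4 - (-2/5)*R1:  [     0  -12/5  -38/5      6     12 ]
R4 <- R4 - (6/5)*R2:  [     0      0  -74/5   66/5  156/5 ]
R4 <- R4 - (37/5)*R3:  [      0       0       0   103/5  -103/5 ]
Row echelon form:
[ -5   4  -4      0  |      15 ]
[  0  -2   6     -6  |     -16 ]
[  0   0  -2     -1  |       7 ]
[  0   0   0  103/5  |  -103/5 ]
Back-substitution:
w = (-103/5) / (103/5) = -1
z = (7 - (-1)*(-1)) / -2 = -3
y = (-16 - (6)*(-3) - (-6)*(-1)) / -2 = 2
x = (15 - (4)*(2) - (-4)*(-3)) / -5 = 1

(1, 2, -3, -1)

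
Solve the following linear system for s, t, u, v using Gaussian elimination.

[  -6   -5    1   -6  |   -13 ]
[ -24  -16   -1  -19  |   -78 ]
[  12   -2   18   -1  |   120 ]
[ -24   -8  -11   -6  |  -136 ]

(4, 1, 4, -2)

Forward elimination on [A|b]:
R2 <- R2 - (4)*R1:  [   0    4   -5    5  -26 ]
R3 <- R3 - (-2)*R1:  [   0  -12   20  -13   94 ]
R4 <- R4 - (4)*R1:  [   0   12  -15   18  -84 ]
R3 <- R3 - (-3)*R2:  [  0   0   5   2  16 ]
R4 <- R4 - (3)*R2:  [  0   0   0   3  -6 ]
Row echelon form:
[ -6  -5   1  -6  |  -13 ]
[  0   4  -5   5  |  -26 ]
[  0   0   5   2  |   16 ]
[  0   0   0   3  |   -6 ]
Back-substitution:
v = (-6) / 3 = -2
u = (16 - (2)*(-2)) / 5 = 4
t = (-26 - (-5)*(4) - (5)*(-2)) / 4 = 1
s = (-13 - (-5)*(1) - (1)*(4) - (-6)*(-2)) / -6 = 4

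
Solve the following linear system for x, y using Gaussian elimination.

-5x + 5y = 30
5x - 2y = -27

(-5, 1)

Forward elimination on [A|b]:
R2 <- R2 - (-1)*R1:  [ 0  3  3 ]
Row echelon form:
[ -5  5  |  30 ]
[  0  3  |   3 ]
Back-substitution:
y = (3) / 3 = 1
x = (30 - (5)*(1)) / -5 = -5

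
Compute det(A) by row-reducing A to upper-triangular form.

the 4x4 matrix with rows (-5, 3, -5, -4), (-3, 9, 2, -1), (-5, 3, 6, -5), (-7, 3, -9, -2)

Forward elimination:
R2 <- R2 - (3/5)*R1:  [    0  36/5     5   7/5 ]
R3 <- R3 - (1)*R1:  [  0   0  11  -1 ]
R4 <- R4 - (7/5)*R1:  [    0  -6/5    -2  18/5 ]
R4 <- R4 - (-1/6)*R2:  [    0     0  -7/6  23/6 ]
R4 <- R4 - (-7/66)*R3:  [     0      0      0  41/11 ]
Upper-triangular form:
[ -5     3  -5     -4 ]
[  0  36/5   5    7/5 ]
[  0     0  11     -1 ]
[  0     0   0  41/11 ]
det(A) = (-1)^0 * (-5) * (36/5) * (11) * (41/11) = -1476  (0 row swaps -> sign +1)

det(A) = -1476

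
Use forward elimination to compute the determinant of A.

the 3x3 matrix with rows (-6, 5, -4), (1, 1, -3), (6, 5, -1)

det(A) = -165

Forward elimination:
R2 <- R2 - (-1/6)*R1:  [     0   11/6  -11/3 ]
R3 <- R3 - (-1)*R1:  [  0  10  -5 ]
R3 <- R3 - (60/11)*R2:  [  0   0  15 ]
Upper-triangular form:
[ -6     5     -4 ]
[  0  11/6  -11/3 ]
[  0     0     15 ]
det(A) = (-1)^0 * (-6) * (11/6) * (15) = -165  (0 row swaps -> sign +1)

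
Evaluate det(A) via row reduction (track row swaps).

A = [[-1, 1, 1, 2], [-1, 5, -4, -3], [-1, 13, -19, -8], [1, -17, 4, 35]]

det(A) = 40

Forward elimination:
R2 <- R2 - (1)*R1:  [  0   4  -5  -5 ]
R3 <- R3 - (1)*R1:  [   0   12  -20  -10 ]
R4 <- R4 - (-1)*R1:  [   0  -16    5   37 ]
R3 <- R3 - (3)*R2:  [  0   0  -5   5 ]
R4 <- R4 - (-4)*R2:  [   0    0  -15   17 ]
R4 <- R4 - (3)*R3:  [ 0  0  0  2 ]
Upper-triangular form:
[ -1  1   1   2 ]
[  0  4  -5  -5 ]
[  0  0  -5   5 ]
[  0  0   0   2 ]
det(A) = (-1)^0 * (-1) * (4) * (-5) * (2) = 40  (0 row swaps -> sign +1)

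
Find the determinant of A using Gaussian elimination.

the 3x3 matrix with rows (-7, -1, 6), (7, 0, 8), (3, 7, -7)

Forward elimination:
R2 <- R2 - (-1)*R1:  [  0  -1  14 ]
R3 <- R3 - (-3/7)*R1:  [     0   46/7  -31/7 ]
R3 <- R3 - (-46/7)*R2:  [     0      0  613/7 ]
Upper-triangular form:
[ -7  -1      6 ]
[  0  -1     14 ]
[  0   0  613/7 ]
det(A) = (-1)^0 * (-7) * (-1) * (613/7) = 613  (0 row swaps -> sign +1)

det(A) = 613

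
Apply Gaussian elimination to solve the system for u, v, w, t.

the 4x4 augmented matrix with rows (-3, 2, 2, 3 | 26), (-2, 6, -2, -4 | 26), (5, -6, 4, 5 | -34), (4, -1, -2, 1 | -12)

(-3, 5, -1, 3)

Forward elimination on [A|b]:
R2 <- R2 - (2/3)*R1:  [     0   14/3  -10/3     -6   26/3 ]
R3 <- R3 - (-5/3)*R1:  [    0  -8/3  22/3    10  28/3 ]
R4 <- R4 - (-4/3)*R1:  [    0   5/3   2/3     5  68/3 ]
R3 <- R3 - (-4/7)*R2:  [     0      0   38/7   46/7  100/7 ]
R4 <- R4 - (5/14)*R2:  [     0      0   13/7   50/7  137/7 ]
R4 <- R4 - (13/38)*R3:  [      0       0       0   93/19  279/19 ]
Row echelon form:
[ -3     2      2      3  |      26 ]
[  0  14/3  -10/3     -6  |    26/3 ]
[  0     0   38/7   46/7  |   100/7 ]
[  0     0      0  93/19  |  279/19 ]
Back-substitution:
t = (279/19) / (93/19) = 3
w = (100/7 - (46/7)*(3)) / (38/7) = -1
v = (26/3 - (-10/3)*(-1) - (-6)*(3)) / (14/3) = 5
u = (26 - (2)*(5) - (2)*(-1) - (3)*(3)) / -3 = -3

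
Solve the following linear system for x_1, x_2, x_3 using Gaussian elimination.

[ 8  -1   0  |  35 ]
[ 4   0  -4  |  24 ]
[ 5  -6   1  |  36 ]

(4, -3, -2)

Forward elimination on [A|b]:
R2 <- R2 - (1/2)*R1:  [    0   1/2    -4  13/2 ]
R3 <- R3 - (5/8)*R1:  [     0  -43/8      1  113/8 ]
R3 <- R3 - (-43/4)*R2:  [   0    0  -42   84 ]
Row echelon form:
[ 8   -1    0  |    35 ]
[ 0  1/2   -4  |  13/2 ]
[ 0    0  -42  |    84 ]
Back-substitution:
x_3 = (84) / -42 = -2
x_2 = (13/2 - (-4)*(-2)) / (1/2) = -3
x_1 = (35 - (-1)*(-3)) / 8 = 4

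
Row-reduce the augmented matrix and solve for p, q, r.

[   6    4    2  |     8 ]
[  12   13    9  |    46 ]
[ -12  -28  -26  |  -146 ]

Forward elimination on [A|b]:
R2 <- R2 - (2)*R1:  [  0   5   5  30 ]
R3 <- R3 - (-2)*R1:  [    0   -20   -22  -130 ]
R3 <- R3 - (-4)*R2:  [   0    0   -2  -10 ]
Row echelon form:
[ 6  4   2  |    8 ]
[ 0  5   5  |   30 ]
[ 0  0  -2  |  -10 ]
Back-substitution:
r = (-10) / -2 = 5
q = (30 - (5)*(5)) / 5 = 1
p = (8 - (4)*(1) - (2)*(5)) / 6 = -1

(-1, 1, 5)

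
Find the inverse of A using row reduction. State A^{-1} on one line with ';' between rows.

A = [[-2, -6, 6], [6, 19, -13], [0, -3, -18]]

Gauss-Jordan on [A | I]:
R1 <- (1/-2)*R1:  [    1     3    -3  |  -1/2     0     0 ]
R2 <- R2 - (6)*R1:  [ 0  1  5  |  3  1  0 ]
R1 <- R1 - (3)*R2:  [     1      0    -18  |  -19/2     -3      0 ]
R3 <- R3 - (-3)*R2:  [  0   0  -3  |   9   3   1 ]
R3 <- (1/-3)*R3:  [    0     0     1  |    -3    -1  -1/3 ]
R1 <- R1 - (-18)*R3:  [      1       0       0  |  -127/2     -21      -6 ]
R2 <- R2 - (5)*R3:  [   0    1    0  |   18    6  5/3 ]
Right block of [I | A^{-1}] is the inverse:
[ -127/2  -21    -6 ]
[     18    6   5/3 ]
[     -3   -1  -1/3 ]

inverse = [-127/2 -21 -6; 18 6 5/3; -3 -1 -1/3]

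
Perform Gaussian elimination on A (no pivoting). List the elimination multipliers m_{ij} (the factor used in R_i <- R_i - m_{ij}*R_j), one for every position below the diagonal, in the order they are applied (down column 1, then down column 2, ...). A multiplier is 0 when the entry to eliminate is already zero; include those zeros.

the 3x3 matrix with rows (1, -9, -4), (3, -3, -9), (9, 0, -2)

Forward elimination:
R2 <- R2 - (3)*R1:  [  0  24   3 ]
R3 <- R3 - (9)*R1:  [  0  81  34 ]
R3 <- R3 - (27/8)*R2:  [     0      0  191/8 ]
Multipliers (in order of application): m_{21} = 3, m_{31} = 9, m_{32} = 27/8

multipliers: 3, 9, 27/8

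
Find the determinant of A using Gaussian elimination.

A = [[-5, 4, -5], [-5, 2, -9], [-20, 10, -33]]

det(A) = -10

Forward elimination:
R2 <- R2 - (1)*R1:  [  0  -2  -4 ]
R3 <- R3 - (4)*R1:  [   0   -6  -13 ]
R3 <- R3 - (3)*R2:  [  0   0  -1 ]
Upper-triangular form:
[ -5   4  -5 ]
[  0  -2  -4 ]
[  0   0  -1 ]
det(A) = (-1)^0 * (-5) * (-2) * (-1) = -10  (0 row swaps -> sign +1)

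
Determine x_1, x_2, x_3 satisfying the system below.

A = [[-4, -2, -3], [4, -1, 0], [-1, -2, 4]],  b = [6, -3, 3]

Forward elimination on [A|b]:
R2 <- R2 - (-1)*R1:  [  0  -3  -3   3 ]
R3 <- R3 - (1/4)*R1:  [    0  -3/2  19/4   3/2 ]
R3 <- R3 - (1/2)*R2:  [    0     0  25/4     0 ]
Row echelon form:
[ -4  -2    -3  |  6 ]
[  0  -3    -3  |  3 ]
[  0   0  25/4  |  0 ]
Back-substitution:
x_3 = (0) / (25/4) = 0
x_2 = (3 - (-3)*(0)) / -3 = -1
x_1 = (6 - (-2)*(-1) - (-3)*(0)) / -4 = -1

(-1, -1, 0)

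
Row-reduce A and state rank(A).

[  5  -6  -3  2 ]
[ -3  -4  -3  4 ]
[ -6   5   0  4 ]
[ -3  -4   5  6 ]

rank(A) = 4

Row reduction:
R2 <- R2 - (-3/5)*R1:  [     0  -38/5  -24/5   26/5 ]
R3 <- R3 - (-6/5)*R1:  [     0  -11/5  -18/5   32/5 ]
R4 <- R4 - (-3/5)*R1:  [     0  -38/5   16/5   36/5 ]
R3 <- R3 - (11/38)*R2:  [      0       0  -42/19   93/19 ]
R4 <- R4 - (1)*R2:  [ 0  0  8  2 ]
R4 <- R4 - (-76/21)*R3:  [     0      0      0  138/7 ]
Row echelon form:
[ 5     -6      -3      2 ]
[ 0  -38/5   -24/5   26/5 ]
[ 0      0  -42/19  93/19 ]
[ 0      0       0  138/7 ]
Nonzero rows / pivot columns: 4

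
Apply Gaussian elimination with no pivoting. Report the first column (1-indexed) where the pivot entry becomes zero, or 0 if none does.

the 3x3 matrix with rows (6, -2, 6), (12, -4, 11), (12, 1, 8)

Naive forward elimination:
R2 <- R2 - (2)*R1:  [  0   0  -1 ]
R3 <- R3 - (2)*R1:  [  0   5  -4 ]
Matrix at this point:
[ 6  -2   6 ]
[ 0   0  -1 ]
[ 0   5  -4 ]
Pivot entry (2,2) is zero but row 3 has 5 in column 2 -> naive elimination stops; a row interchange (e.g. R2 <-> R3) would be required here.

first zero-pivot column = 2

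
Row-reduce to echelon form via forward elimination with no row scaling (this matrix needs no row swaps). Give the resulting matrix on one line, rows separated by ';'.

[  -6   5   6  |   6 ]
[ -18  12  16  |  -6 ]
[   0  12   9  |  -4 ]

REF = [-6 5 6 6; 0 -3 -2 -24; 0 0 1 -100]

Forward elimination:
R2 <- R2 - (3)*R1:  [   0   -3   -2  -24 ]
R3 <- R3 - (-4)*R2:  [    0     0     1  -100 ]
Row echelon form:
[ -6   5   6  |     6 ]
[  0  -3  -2  |   -24 ]
[  0   0   1  |  -100 ]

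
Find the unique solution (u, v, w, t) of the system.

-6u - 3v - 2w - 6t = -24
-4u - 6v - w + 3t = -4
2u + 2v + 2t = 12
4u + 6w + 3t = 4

Forward elimination on [A|b]:
R2 <- R2 - (2/3)*R1:  [   0   -4  1/3    7   12 ]
R3 <- R3 - (-1/3)*R1:  [    0     1  -2/3     0     4 ]
R4 <- R4 - (-2/3)*R1:  [    0    -2  14/3    -1   -12 ]
R3 <- R3 - (-1/4)*R2:  [     0      0  -7/12    7/4      7 ]
R4 <- R4 - (1/2)*R2:  [    0     0   9/2  -9/2   -18 ]
R4 <- R4 - (-54/7)*R3:  [  0   0   0   9  36 ]
Row echelon form:
[ -6  -3     -2   -6  |  -24 ]
[  0  -4    1/3    7  |   12 ]
[  0   0  -7/12  7/4  |    7 ]
[  0   0      0    9  |   36 ]
Back-substitution:
t = (36) / 9 = 4
w = (7 - (7/4)*(4)) / (-7/12) = 0
v = (12 - (1/3)*(0) - (7)*(4)) / -4 = 4
u = (-24 - (-3)*(4) - (-2)*(0) - (-6)*(4)) / -6 = -2

(-2, 4, 0, 4)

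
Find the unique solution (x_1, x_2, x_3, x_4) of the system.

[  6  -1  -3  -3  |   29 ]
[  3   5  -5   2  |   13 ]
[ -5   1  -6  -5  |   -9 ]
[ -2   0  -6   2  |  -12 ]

(4, 1, 0, -2)

Forward elimination on [A|b]:
R2 <- R2 - (1/2)*R1:  [    0  11/2  -7/2   7/2  -3/2 ]
R3 <- R3 - (-5/6)*R1:  [     0    1/6  -17/2  -15/2   91/6 ]
R4 <- R4 - (-1/3)*R1:  [    0  -1/3    -7     1  -7/3 ]
R3 <- R3 - (1/33)*R2:  [       0        0  -277/33  -251/33   502/33 ]
R4 <- R4 - (-2/33)*R2:  [       0        0  -238/33    40/33   -80/33 ]
R4 <- R4 - (238/277)*R3:  [         0          0          0   2146/277  -4292/277 ]
Row echelon form:
[ 6    -1       -3        -3  |         29 ]
[ 0  11/2     -7/2       7/2  |       -3/2 ]
[ 0     0  -277/33   -251/33  |     502/33 ]
[ 0     0        0  2146/277  |  -4292/277 ]
Back-substitution:
x_4 = (-4292/277) / (2146/277) = -2
x_3 = (502/33 - (-251/33)*(-2)) / (-277/33) = 0
x_2 = (-3/2 - (-7/2)*(0) - (7/2)*(-2)) / (11/2) = 1
x_1 = (29 - (-1)*(1) - (-3)*(0) - (-3)*(-2)) / 6 = 4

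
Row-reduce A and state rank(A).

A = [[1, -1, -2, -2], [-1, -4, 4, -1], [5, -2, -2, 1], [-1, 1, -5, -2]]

Row reduction:
R2 <- R2 - (-1)*R1:  [  0  -5   2  -3 ]
R3 <- R3 - (5)*R1:  [  0   3   8  11 ]
R4 <- R4 - (-1)*R1:  [  0   0  -7  -4 ]
R3 <- R3 - (-3/5)*R2:  [    0     0  46/5  46/5 ]
R4 <- R4 - (-35/46)*R3:  [ 0  0  0  3 ]
Row echelon form:
[ 1  -1    -2    -2 ]
[ 0  -5     2    -3 ]
[ 0   0  46/5  46/5 ]
[ 0   0     0     3 ]
Nonzero rows / pivot columns: 4

rank(A) = 4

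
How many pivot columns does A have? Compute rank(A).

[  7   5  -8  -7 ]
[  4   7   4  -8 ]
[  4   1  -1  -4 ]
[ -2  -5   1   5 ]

rank(A) = 4

Row reduction:
R2 <- R2 - (4/7)*R1:  [    0  29/7  60/7    -4 ]
R3 <- R3 - (4/7)*R1:  [     0  -13/7   25/7      0 ]
R4 <- R4 - (-2/7)*R1:  [     0  -25/7   -9/7      3 ]
R3 <- R3 - (-13/29)*R2:  [      0       0  215/29  -52/29 ]
R4 <- R4 - (-25/29)*R2:  [      0       0  177/29  -13/29 ]
R4 <- R4 - (177/215)*R3:  [       0        0        0  221/215 ]
Row echelon form:
[ 7     5      -8       -7 ]
[ 0  29/7    60/7       -4 ]
[ 0     0  215/29   -52/29 ]
[ 0     0       0  221/215 ]
Nonzero rows / pivot columns: 4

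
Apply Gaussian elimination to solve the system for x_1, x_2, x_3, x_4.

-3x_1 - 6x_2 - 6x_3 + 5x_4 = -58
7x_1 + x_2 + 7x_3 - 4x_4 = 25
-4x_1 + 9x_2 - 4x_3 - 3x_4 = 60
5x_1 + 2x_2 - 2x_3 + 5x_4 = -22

Forward elimination on [A|b]:
R2 <- R2 - (-7/3)*R1:  [      0     -13      -7    23/3  -331/3 ]
R3 <- R3 - (4/3)*R1:  [     0     17      4  -29/3  412/3 ]
R4 <- R4 - (-5/3)*R1:  [      0      -8     -12    40/3  -356/3 ]
R3 <- R3 - (-17/13)*R2:  [       0        0   -67/13    14/39  -271/39 ]
R4 <- R4 - (8/13)*R2:  [       0        0  -100/13   112/13  -660/13 ]
R4 <- R4 - (100/67)*R3:  [         0          0          0   1624/201  -8120/201 ]
Row echelon form:
[ -3   -6      -6         5  |        -58 ]
[  0  -13      -7      23/3  |     -331/3 ]
[  0    0  -67/13     14/39  |    -271/39 ]
[  0    0       0  1624/201  |  -8120/201 ]
Back-substitution:
x_4 = (-8120/201) / (1624/201) = -5
x_3 = (-271/39 - (14/39)*(-5)) / (-67/13) = 1
x_2 = (-331/3 - (-7)*(1) - (23/3)*(-5)) / -13 = 5
x_1 = (-58 - (-6)*(5) - (-6)*(1) - (5)*(-5)) / -3 = -1

(-1, 5, 1, -5)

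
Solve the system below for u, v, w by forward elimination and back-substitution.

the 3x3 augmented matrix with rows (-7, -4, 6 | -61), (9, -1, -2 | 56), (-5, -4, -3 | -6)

(5, -1, -5)

Forward elimination on [A|b]:
R2 <- R2 - (-9/7)*R1:  [      0   -43/7    40/7  -157/7 ]
R3 <- R3 - (5/7)*R1:  [     0   -8/7  -51/7  263/7 ]
R3 <- R3 - (8/43)*R2:  [       0        0  -359/43  1795/43 ]
Row echelon form:
[ -7     -4        6  |      -61 ]
[  0  -43/7     40/7  |   -157/7 ]
[  0      0  -359/43  |  1795/43 ]
Back-substitution:
w = (1795/43) / (-359/43) = -5
v = (-157/7 - (40/7)*(-5)) / (-43/7) = -1
u = (-61 - (-4)*(-1) - (6)*(-5)) / -7 = 5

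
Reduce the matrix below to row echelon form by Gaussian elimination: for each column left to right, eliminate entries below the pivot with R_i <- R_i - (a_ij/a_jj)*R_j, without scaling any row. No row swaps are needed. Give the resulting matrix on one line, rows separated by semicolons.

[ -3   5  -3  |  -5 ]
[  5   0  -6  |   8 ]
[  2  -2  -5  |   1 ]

REF = [-3 5 -3 -5; 0 25/3 -11 -1/3; 0 0 -131/25 -57/25]

Forward elimination:
R2 <- R2 - (-5/3)*R1:  [    0  25/3   -11  -1/3 ]
R3 <- R3 - (-2/3)*R1:  [    0   4/3    -7  -7/3 ]
R3 <- R3 - (4/25)*R2:  [       0        0  -131/25   -57/25 ]
Row echelon form:
[ -3     5       -3  |      -5 ]
[  0  25/3      -11  |    -1/3 ]
[  0     0  -131/25  |  -57/25 ]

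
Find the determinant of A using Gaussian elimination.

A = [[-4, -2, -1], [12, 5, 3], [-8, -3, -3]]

Forward elimination:
R2 <- R2 - (-3)*R1:  [  0  -1   0 ]
R3 <- R3 - (2)*R1:  [  0   1  -1 ]
R3 <- R3 - (-1)*R2:  [  0   0  -1 ]
Upper-triangular form:
[ -4  -2  -1 ]
[  0  -1   0 ]
[  0   0  -1 ]
det(A) = (-1)^0 * (-4) * (-1) * (-1) = -4  (0 row swaps -> sign +1)

det(A) = -4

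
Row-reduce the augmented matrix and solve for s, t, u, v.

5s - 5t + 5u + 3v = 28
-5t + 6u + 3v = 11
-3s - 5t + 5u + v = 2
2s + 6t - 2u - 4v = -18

Forward elimination on [A|b]:
R3 <- R3 - (-3/5)*R1:  [    0    -8     8  14/5  94/5 ]
R4 <- R4 - (2/5)*R1:  [      0       8      -4   -26/5  -146/5 ]
R3 <- R3 - (8/5)*R2:  [    0     0  -8/5    -2   6/5 ]
R4 <- R4 - (-8/5)*R2:  [     0      0   28/5   -2/5  -58/5 ]
R4 <- R4 - (-7/2)*R3:  [     0      0      0  -37/5  -37/5 ]
Row echelon form:
[ 5  -5     5      3  |     28 ]
[ 0  -5     6      3  |     11 ]
[ 0   0  -8/5     -2  |    6/5 ]
[ 0   0     0  -37/5  |  -37/5 ]
Back-substitution:
v = (-37/5) / (-37/5) = 1
u = (6/5 - (-2)*(1)) / (-8/5) = -2
t = (11 - (6)*(-2) - (3)*(1)) / -5 = -4
s = (28 - (-5)*(-4) - (5)*(-2) - (3)*(1)) / 5 = 3

(3, -4, -2, 1)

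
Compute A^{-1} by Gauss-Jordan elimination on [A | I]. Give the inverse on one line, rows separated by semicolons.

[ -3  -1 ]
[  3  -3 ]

inverse = [-1/4 1/12; -1/4 -1/4]

Gauss-Jordan on [A | I]:
R1 <- (1/-3)*R1:  [    1   1/3  |  -1/3     0 ]
R2 <- R2 - (3)*R1:  [  0  -4  |   1   1 ]
R2 <- (1/-4)*R2:  [    0     1  |  -1/4  -1/4 ]
R1 <- R1 - (1/3)*R2:  [    1     0  |  -1/4  1/12 ]
Right block of [I | A^{-1}] is the inverse:
[ -1/4  1/12 ]
[ -1/4  -1/4 ]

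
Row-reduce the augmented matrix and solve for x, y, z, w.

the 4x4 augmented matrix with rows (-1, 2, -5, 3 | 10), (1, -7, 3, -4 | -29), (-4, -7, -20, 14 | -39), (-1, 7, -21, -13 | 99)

(4, 5, -2, -2)

Forward elimination on [A|b]:
R2 <- R2 - (-1)*R1:  [   0   -5   -2   -1  -19 ]
R3 <- R3 - (4)*R1:  [   0  -15    0    2  -79 ]
R4 <- R4 - (1)*R1:  [   0    5  -16  -16   89 ]
R3 <- R3 - (3)*R2:  [   0    0    6    5  -22 ]
R4 <- R4 - (-1)*R2:  [   0    0  -18  -17   70 ]
R4 <- R4 - (-3)*R3:  [  0   0   0  -2   4 ]
Row echelon form:
[ -1   2  -5   3  |   10 ]
[  0  -5  -2  -1  |  -19 ]
[  0   0   6   5  |  -22 ]
[  0   0   0  -2  |    4 ]
Back-substitution:
w = (4) / -2 = -2
z = (-22 - (5)*(-2)) / 6 = -2
y = (-19 - (-2)*(-2) - (-1)*(-2)) / -5 = 5
x = (10 - (2)*(5) - (-5)*(-2) - (3)*(-2)) / -1 = 4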